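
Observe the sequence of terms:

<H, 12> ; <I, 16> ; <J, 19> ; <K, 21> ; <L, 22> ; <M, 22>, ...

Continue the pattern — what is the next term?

<N, 21>

Letter: letters move forward 1 place in the alphabet, so H, I, J, K, L, M → N.
Second entry: differences are 4, 3, 2, … (decreasing by 1 each time); 12, 16, 19, 21, 22, 22 → 21.
Putting it together: <N, 21>.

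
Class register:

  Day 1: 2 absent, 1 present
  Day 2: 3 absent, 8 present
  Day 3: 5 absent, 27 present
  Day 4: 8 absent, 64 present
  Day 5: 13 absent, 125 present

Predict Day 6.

21 absent, 216 present

For the absent, each term is the sum of the two before it: 2, 3, 5, 8, 13 → 21.
For the present, perfect cubes: 1³, 2³, 3³, …: 1, 8, 27, 64, 125 → 216.
So the next line is 21 absent, 216 present.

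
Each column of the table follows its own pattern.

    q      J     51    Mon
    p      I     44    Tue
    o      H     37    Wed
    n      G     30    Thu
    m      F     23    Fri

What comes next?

l  E  16  Sat

First letter: q, p, o, n, m → l (letters move back 1 place in the alphabet).
Second letter: letters move back 1 place in the alphabet, so J, I, H, G, F → E.
Third component: −7 each step, so 51, 44, 37, 30, 23 → 16.
Day — runs through the weekdays Mon→Sun: Mon, Tue, Wed, Thu, Fri → Sat.
So the next row is l  E  16  Sat.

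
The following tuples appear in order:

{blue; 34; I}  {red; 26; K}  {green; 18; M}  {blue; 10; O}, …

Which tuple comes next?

{red; 2; Q}

Colour — repeats blue → red → green: blue, red, green, blue → red.
For the second coordinate, −8 each step: 34, 26, 18, 10 → 2.
Letter: letters move forward 2 places in the alphabet; I, K, M, O → Q.
Combining the parts gives {red; 2; Q}.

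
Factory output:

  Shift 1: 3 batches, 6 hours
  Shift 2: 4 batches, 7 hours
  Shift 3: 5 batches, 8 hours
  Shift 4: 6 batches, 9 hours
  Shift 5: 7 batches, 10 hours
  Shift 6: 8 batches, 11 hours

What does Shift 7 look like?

9 batches, 12 hours

Batches: +1 each step, so 3, 4, 5, 6, 7, 8 → 9.
Hours — always 3 more than the batches: 6, 7, 8, 9, 10, 11 → 12.
Combining the parts gives 9 batches, 12 hours.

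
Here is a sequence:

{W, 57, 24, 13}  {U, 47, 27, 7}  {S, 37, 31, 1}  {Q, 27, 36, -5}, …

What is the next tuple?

{O, 17, 42, -11}

Letter: letters move back 2 places in the alphabet; W, U, S, Q → O.
Second part: −10 each step; 57, 47, 37, 27 → 17.
Third part: 24, 27, 31, 36 → 42 (differences are 3, 4, 5, … (increasing by 1 each time)).
Fourth part: −6 each step, so 13, 7, 1, -5 → -11.
So the next tuple is {O, 17, 42, -11}.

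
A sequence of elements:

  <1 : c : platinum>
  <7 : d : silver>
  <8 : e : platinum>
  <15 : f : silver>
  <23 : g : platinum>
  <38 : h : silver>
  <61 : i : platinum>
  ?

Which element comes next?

<99 : j : silver>

First component: each term is the sum of the two before it, so 1, 7, 8, 15, 23, 38, 61 → 99.
Letter: c, d, e, f, g, h, i → j (letters move forward 1 place in the alphabet).
For the metal, alternates platinum ↔ silver: platinum, silver, platinum, silver, platinum, silver, platinum → silver.
Putting it together: <99 : j : silver>.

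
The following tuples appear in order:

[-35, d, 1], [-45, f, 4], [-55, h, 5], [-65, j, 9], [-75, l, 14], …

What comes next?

First slot: −10 each step, so -35, -45, -55, -65, -75 → -85.
For the letter, letters move forward 2 places in the alphabet: d, f, h, j, l → n.
Third slot — each term is the sum of the two before it: 1, 4, 5, 9, 14 → 23.
Putting it together: [-85, n, 23].

[-85, n, 23]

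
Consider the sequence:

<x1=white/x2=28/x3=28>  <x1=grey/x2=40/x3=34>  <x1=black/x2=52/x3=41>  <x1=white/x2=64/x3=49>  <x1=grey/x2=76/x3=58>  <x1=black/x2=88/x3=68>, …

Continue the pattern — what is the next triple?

<x1=white/x2=100/x3=79>

X1 goes white, grey, black, white, grey, black → white (repeats white → grey → black).
X2 — +12 each step: 28, 40, 52, 64, 76, 88 → 100.
X3 — differences are 6, 7, 8, … (increasing by 1 each time): 28, 34, 41, 49, 58, 68 → 79.
Putting it together: <x1=white/x2=100/x3=79>.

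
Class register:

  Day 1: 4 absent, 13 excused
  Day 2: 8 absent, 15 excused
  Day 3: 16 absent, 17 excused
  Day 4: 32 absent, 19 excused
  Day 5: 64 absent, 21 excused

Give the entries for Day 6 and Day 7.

Absent: ×2 each step, so 4, 8, 16, 32, 64 → 128 → 256.
Excused: 13, 15, 17, 19, 21 → 23 → 25 (+2 each step).
Putting the parts together: 128 absent, 23 excused and then 256 absent, 25 excused.

128 absent, 23 excused; 256 absent, 25 excused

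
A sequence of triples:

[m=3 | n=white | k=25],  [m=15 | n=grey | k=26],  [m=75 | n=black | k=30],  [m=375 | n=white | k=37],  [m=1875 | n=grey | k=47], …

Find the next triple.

M: 3, 15, 75, 375, 1875 → 9375 (×5 each step).
N goes white, grey, black, white, grey → black (repeats white → grey → black).
K: differences are 1, 4, 7, … (increasing by 3 each time), so 25, 26, 30, 37, 47 → 60.
Putting it together: [m=9375 | n=black | k=60].

[m=9375 | n=black | k=60]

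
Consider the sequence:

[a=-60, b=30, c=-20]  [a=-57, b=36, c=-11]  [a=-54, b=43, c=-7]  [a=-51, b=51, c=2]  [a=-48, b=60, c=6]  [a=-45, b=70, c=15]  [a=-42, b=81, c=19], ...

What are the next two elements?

A: +3 each step, so -60, -57, -54, -51, -48, -45, -42 → -39 → -36.
B: differences are 6, 7, 8, … (increasing by 1 each time); 30, 36, 43, 51, 60, 70, 81 → 93 → 106.
C — alternating steps +9, +4, +9, +4, …: -20, -11, -7, 2, 6, 15, 19 → 28 → 32.
Putting the parts together: [a=-39, b=93, c=28] and then [a=-36, b=106, c=32].

[a=-39, b=93, c=28], [a=-36, b=106, c=32]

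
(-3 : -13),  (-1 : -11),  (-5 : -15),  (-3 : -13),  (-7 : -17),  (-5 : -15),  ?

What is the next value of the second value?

For the first value, alternating steps +2, −4, +2, −4, …: -3, -1, -5, -3, -7, -5 → -9.
Second value — always 10 less than the first value: -13, -11, -15, -13, -17, -15 → -19.

-19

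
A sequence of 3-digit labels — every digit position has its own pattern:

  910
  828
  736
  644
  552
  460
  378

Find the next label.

First digit: −1 each step, mod 10, so 9, 8, 7, 6, 5, 4, 3 → 2.
Second digit: +1 each step, mod 10; 1, 2, 3, 4, 5, 6, 7 → 8.
Third digit: 0, 8, 6, 4, 2, 0, 8 → 6 (−2 each step, mod 10).
So the next label is 286.

286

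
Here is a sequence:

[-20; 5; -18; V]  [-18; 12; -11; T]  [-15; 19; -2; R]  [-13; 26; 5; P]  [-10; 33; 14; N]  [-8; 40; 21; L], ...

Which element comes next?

[-5; 47; 30; J]

First entry: -20, -18, -15, -13, -10, -8 → -5 (alternating steps +2, +3, +2, +3, …).
Second entry: 5, 12, 19, 26, 33, 40 → 47 (+7 each step).
Third entry: alternating steps +7, +9, +7, +9, …; -18, -11, -2, 5, 14, 21 → 30.
Letter — letters move back 2 places in the alphabet: V, T, R, P, N, L → J.
Putting it together: [-5; 47; 30; J].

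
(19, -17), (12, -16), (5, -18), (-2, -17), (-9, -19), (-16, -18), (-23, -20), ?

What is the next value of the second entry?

First entry: −7 each step, so 19, 12, 5, -2, -9, -16, -23 → -30.
Second entry: alternating steps +1, −2, +1, −2, …; -17, -16, -18, -17, -19, -18, -20 → -19.

-19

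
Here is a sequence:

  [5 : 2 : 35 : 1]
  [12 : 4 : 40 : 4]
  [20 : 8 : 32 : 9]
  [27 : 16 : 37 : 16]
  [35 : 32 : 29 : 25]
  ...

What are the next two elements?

[42 : 64 : 34 : 36], [50 : 128 : 26 : 49]

First entry: alternating steps +7, +8, +7, +8, …; 5, 12, 20, 27, 35 → 42 → 50.
Second entry: 2, 4, 8, 16, 32 → 64 → 128 (×2 each step).
Third entry: alternating steps +5, −8, +5, −8, …; 35, 40, 32, 37, 29 → 34 → 26.
Fourth entry — perfect squares: 1², 2², 3², …: 1, 4, 9, 16, 25 → 36 → 49.
Putting the parts together: [42 : 64 : 34 : 36] and then [50 : 128 : 26 : 49].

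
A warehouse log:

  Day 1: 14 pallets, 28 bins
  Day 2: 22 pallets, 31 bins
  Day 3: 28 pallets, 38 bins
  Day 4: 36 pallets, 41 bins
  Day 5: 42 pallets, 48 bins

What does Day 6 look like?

Pallets: 14, 22, 28, 36, 42 → 50 (alternating steps +8, +6, +8, +6, …).
Bins: 28, 31, 38, 41, 48 → 51 (alternating steps +3, +7, +3, +7, …).
So the next line is 50 pallets, 51 bins.

50 pallets, 51 bins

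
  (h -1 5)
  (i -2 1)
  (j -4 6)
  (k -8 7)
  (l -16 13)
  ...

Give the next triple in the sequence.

Letter: h, i, j, k, l → m (letters move forward 1 place in the alphabet).
Second entry goes -1, -2, -4, -8, -16 → -32 (×2 each step).
Third entry — each term is the sum of the two before it: 5, 1, 6, 7, 13 → 20.
Putting it together: (m -32 20).

(m -32 20)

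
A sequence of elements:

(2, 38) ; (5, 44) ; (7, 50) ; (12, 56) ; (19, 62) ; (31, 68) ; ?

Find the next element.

(50, 74)

First value goes 2, 5, 7, 12, 19, 31 → 50 (each term is the sum of the two before it).
Second value: +6 each step, so 38, 44, 50, 56, 62, 68 → 74.
So the next element is (50, 74).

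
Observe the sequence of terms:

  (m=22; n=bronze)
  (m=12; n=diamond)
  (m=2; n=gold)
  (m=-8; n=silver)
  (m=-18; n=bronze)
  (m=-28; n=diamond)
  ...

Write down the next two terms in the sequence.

(m=-38; n=gold), (m=-48; n=silver)

M — −10 each step: 22, 12, 2, -8, -18, -28 → -38 → -48.
For the n, repeats bronze → diamond → gold → silver: bronze, diamond, gold, silver, bronze, diamond → gold → silver.
Putting the parts together: (m=-38; n=gold) and then (m=-48; n=silver).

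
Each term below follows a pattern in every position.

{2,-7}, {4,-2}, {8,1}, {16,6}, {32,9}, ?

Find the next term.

{64,14}

First entry: ×2 each step, so 2, 4, 8, 16, 32 → 64.
Second entry: alternating steps +5, +3, +5, +3, …; -7, -2, 1, 6, 9 → 14.
Combining the parts gives {64,14}.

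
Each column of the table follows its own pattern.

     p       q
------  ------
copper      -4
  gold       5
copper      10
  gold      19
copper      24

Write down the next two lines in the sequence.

Column p goes copper, gold, copper, gold, copper → gold → copper (alternates copper ↔ gold).
Column q: alternating steps +9, +5, +9, +5, …, so -4, 5, 10, 19, 24 → 33 → 38.
So the next two lines are gold  33 and copper  38.

gold  33; copper  38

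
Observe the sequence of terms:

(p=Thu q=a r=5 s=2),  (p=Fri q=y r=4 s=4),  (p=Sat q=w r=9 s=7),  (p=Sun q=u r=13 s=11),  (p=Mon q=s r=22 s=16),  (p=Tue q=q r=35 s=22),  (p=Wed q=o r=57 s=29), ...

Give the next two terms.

P: runs through the weekdays Mon→Sun, so Thu, Fri, Sat, Sun, Mon, Tue, Wed → Thu → Fri.
Q — letters move back 2 places in the alphabet, wrapping A→Z: a, y, w, u, s, q, o → m → k.
For the r, each term is the sum of the two before it: 5, 4, 9, 13, 22, 35, 57 → 92 → 149.
S: differences are 2, 3, 4, … (increasing by 1 each time); 2, 4, 7, 11, 16, 22, 29 → 37 → 46.
So the next two terms are (p=Thu q=m r=92 s=37) and (p=Fri q=k r=149 s=46).

(p=Thu q=m r=92 s=37), (p=Fri q=k r=149 s=46)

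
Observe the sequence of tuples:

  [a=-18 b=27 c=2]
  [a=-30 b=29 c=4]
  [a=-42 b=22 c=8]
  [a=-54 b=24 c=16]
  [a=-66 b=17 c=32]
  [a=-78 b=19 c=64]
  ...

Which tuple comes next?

[a=-90 b=12 c=128]

A: −12 each step; -18, -30, -42, -54, -66, -78 → -90.
B: alternating steps +2, −7, +2, −7, …; 27, 29, 22, 24, 17, 19 → 12.
C — ×2 each step: 2, 4, 8, 16, 32, 64 → 128.
Putting it together: [a=-90 b=12 c=128].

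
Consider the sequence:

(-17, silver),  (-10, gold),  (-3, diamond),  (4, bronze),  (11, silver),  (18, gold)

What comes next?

(25, diamond)

For the first entry, +7 each step: -17, -10, -3, 4, 11, 18 → 25.
Rank: repeats silver → gold → diamond → bronze, so silver, gold, diamond, bronze, silver, gold → diamond.
Putting it together: (25, diamond).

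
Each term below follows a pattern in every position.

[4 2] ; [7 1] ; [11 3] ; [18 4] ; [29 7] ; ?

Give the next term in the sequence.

First slot: 4, 7, 11, 18, 29 → 47 (each term is the sum of the two before it).
Second slot — each term is the sum of the two before it: 2, 1, 3, 4, 7 → 11.
Combining the parts gives [47 11].

[47 11]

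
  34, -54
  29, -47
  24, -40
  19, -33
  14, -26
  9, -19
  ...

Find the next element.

4, -12

First value: −5 each step; 34, 29, 24, 19, 14, 9 → 4.
Second value: +7 each step, so -54, -47, -40, -33, -26, -19 → -12.
So the next element is 4, -12.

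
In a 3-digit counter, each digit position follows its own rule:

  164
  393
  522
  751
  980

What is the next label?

119

For the first digit, +2 each step, mod 10: 1, 3, 5, 7, 9 → 1.
Second digit: 6, 9, 2, 5, 8 → 1 (+3 each step, mod 10).
Third digit: 4, 3, 2, 1, 0 → 9 (−1 each step, mod 10).
Combining the parts gives 119.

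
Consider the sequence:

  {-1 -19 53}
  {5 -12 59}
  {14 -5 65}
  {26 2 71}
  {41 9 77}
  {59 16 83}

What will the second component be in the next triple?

23

Second component goes -19, -12, -5, 2, 9, 16 → 23 (+7 each step).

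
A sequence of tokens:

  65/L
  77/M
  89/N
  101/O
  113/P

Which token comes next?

First component goes 65, 77, 89, 101, 113 → 125 (+12 each step).
For the letter, letters move forward 1 place in the alphabet: L, M, N, O, P → Q.
Combining the parts gives 125/Q.

125/Q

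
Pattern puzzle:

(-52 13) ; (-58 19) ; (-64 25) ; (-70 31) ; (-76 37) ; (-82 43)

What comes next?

First component: −6 each step; -52, -58, -64, -70, -76, -82 → -88.
Second component: together with the first component always sums to -39, so 13, 19, 25, 31, 37, 43 → 49.
Combining the parts gives (-88 49).

(-88 49)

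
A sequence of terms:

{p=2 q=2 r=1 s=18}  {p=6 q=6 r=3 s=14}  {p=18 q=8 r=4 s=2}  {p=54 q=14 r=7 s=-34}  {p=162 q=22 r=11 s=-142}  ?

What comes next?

{p=486 q=36 r=18 s=-466}

P: ×3 each step; 2, 6, 18, 54, 162 → 486.
Q — each term is the sum of the two before it: 2, 6, 8, 14, 22 → 36.
For the r, each term is the sum of the two before it: 1, 3, 4, 7, 11 → 18.
S: together with the p always sums to 20; 18, 14, 2, -34, -142 → -466.
So the next term is {p=486 q=36 r=18 s=-466}.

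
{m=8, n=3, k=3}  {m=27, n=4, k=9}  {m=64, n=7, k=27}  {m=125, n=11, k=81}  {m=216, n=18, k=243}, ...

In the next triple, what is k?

729

K: 3, 9, 27, 81, 243 → 729 (×3 each step).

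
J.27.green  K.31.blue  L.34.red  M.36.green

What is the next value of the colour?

Colour — repeats green → blue → red: green, blue, red, green → blue.

blue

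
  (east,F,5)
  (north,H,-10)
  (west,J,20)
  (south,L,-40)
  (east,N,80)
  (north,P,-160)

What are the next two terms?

Direction goes east, north, west, south, east, north → west → south (repeats east → north → west → south).
Letter: F, H, J, L, N, P → R → T (letters move forward 2 places in the alphabet).
Third part: 5, -10, 20, -40, 80, -160 → 320 → -640 (×(-2) each step).
So the next two terms are (west,R,320) and (south,T,-640).

(west,R,320), (south,T,-640)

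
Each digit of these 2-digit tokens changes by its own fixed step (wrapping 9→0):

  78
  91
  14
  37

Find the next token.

First digit: +2 each step, mod 10; 7, 9, 1, 3 → 5.
Second digit goes 8, 1, 4, 7 → 0 (+3 each step, mod 10).
Combining the parts gives 50.

50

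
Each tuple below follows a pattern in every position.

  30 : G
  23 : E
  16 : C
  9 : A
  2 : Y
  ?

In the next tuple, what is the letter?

W

For the letter, letters move back 2 places in the alphabet, wrapping A→Z: G, E, C, A, Y → W.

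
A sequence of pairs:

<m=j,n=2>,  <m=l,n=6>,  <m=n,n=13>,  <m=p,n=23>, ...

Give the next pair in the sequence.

<m=r,n=36>

M: letters move forward 2 places in the alphabet; j, l, n, p → r.
For the n, differences are 4, 7, 10, … (increasing by 3 each time): 2, 6, 13, 23 → 36.
Putting it together: <m=r,n=36>.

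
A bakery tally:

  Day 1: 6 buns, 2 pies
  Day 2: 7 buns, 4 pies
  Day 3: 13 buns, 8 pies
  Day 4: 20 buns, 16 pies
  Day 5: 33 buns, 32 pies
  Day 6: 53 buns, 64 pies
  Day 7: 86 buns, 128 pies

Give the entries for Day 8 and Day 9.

139 buns, 256 pies; 225 buns, 512 pies

Buns — each term is the sum of the two before it: 6, 7, 13, 20, 33, 53, 86 → 139 → 225.
For the pies, ×2 each step: 2, 4, 8, 16, 32, 64, 128 → 256 → 512.
So the next two records are 139 buns, 256 pies and 225 buns, 512 pies.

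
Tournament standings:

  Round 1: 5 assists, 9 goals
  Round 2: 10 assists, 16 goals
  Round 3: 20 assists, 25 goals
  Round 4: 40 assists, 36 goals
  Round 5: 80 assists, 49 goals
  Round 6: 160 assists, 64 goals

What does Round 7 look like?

Assists: ×2 each step; 5, 10, 20, 40, 80, 160 → 320.
Goals: 9, 16, 25, 36, 49, 64 → 81 (perfect squares: 3², 4², 5², …).
So the next row is 320 assists, 81 goals.

320 assists, 81 goals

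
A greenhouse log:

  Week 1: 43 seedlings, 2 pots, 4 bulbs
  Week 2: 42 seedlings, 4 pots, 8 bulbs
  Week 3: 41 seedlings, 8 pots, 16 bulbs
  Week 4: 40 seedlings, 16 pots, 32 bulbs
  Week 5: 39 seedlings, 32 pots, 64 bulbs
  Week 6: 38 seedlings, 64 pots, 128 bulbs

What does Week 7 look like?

37 seedlings, 128 pots, 256 bulbs

Seedlings: 43, 42, 41, 40, 39, 38 → 37 (−1 each step).
Pots — ×2 each step: 2, 4, 8, 16, 32, 64 → 128.
Bulbs: 4, 8, 16, 32, 64, 128 → 256 (×2 each step).
Combining the parts gives 37 seedlings, 128 pots, 256 bulbs.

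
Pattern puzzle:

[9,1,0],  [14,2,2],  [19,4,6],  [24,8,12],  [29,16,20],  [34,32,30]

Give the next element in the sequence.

For the first entry, +5 each step: 9, 14, 19, 24, 29, 34 → 39.
Second entry goes 1, 2, 4, 8, 16, 32 → 64 (×2 each step).
Third entry: 0, 2, 6, 12, 20, 30 → 42 (differences are 2, 4, 6, … (increasing by 2 each time)).
So the next element is [39,64,42].

[39,64,42]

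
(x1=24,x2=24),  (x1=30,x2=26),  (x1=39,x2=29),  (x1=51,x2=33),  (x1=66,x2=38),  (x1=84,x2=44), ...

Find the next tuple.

(x1=105,x2=51)

For the x1, differences are 6, 9, 12, … (increasing by 3 each time): 24, 30, 39, 51, 66, 84 → 105.
X2: 24, 26, 29, 33, 38, 44 → 51 (differences are 2, 3, 4, … (increasing by 1 each time)).
Putting it together: (x1=105,x2=51).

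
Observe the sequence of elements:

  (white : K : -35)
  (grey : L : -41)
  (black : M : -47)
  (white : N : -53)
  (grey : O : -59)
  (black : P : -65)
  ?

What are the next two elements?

(white : Q : -71), (grey : R : -77)

Shade: white, grey, black, white, grey, black → white → grey (repeats white → grey → black).
Letter: letters move forward 1 place in the alphabet; K, L, M, N, O, P → Q → R.
Third component: −6 each step, so -35, -41, -47, -53, -59, -65 → -71 → -77.
Putting the parts together: (white : Q : -71) and then (grey : R : -77).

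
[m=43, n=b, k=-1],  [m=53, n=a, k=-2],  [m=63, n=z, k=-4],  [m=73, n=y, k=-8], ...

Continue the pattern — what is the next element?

M: +10 each step, so 43, 53, 63, 73 → 83.
N: letters move back 1 place in the alphabet, wrapping A→Z, so b, a, z, y → x.
For the k, ×2 each step: -1, -2, -4, -8 → -16.
Putting it together: [m=83, n=x, k=-16].

[m=83, n=x, k=-16]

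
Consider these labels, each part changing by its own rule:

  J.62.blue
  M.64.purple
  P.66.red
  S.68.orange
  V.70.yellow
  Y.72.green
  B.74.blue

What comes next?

E.76.purple

Letter goes J, M, P, S, V, Y, B → E (letters move forward 3 places in the alphabet, wrapping Z→A).
For the second component, +2 each step: 62, 64, 66, 68, 70, 72, 74 → 76.
For the colour, repeats blue → purple → red → orange → yellow → green: blue, purple, red, orange, yellow, green, blue → purple.
Putting it together: E.76.purple.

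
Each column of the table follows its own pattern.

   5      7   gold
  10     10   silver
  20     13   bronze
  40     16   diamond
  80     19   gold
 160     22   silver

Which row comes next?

320  25  bronze

First component: ×2 each step, so 5, 10, 20, 40, 80, 160 → 320.
Second component: +3 each step, so 7, 10, 13, 16, 19, 22 → 25.
Rank: repeats gold → silver → bronze → diamond; gold, silver, bronze, diamond, gold, silver → bronze.
Combining the parts gives 320  25  bronze.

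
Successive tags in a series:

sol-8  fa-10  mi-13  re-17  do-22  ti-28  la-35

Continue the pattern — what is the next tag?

Note — runs backward through the solfège scale do→ti: sol, fa, mi, re, do, ti, la → sol.
Second component: differences are 2, 3, 4, … (increasing by 1 each time); 8, 10, 13, 17, 22, 28, 35 → 43.
Combining the parts gives sol-43.

sol-43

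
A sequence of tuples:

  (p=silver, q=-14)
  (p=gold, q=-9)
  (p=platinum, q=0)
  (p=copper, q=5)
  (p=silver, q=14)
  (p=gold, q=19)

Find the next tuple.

(p=platinum, q=28)

P: repeats silver → gold → platinum → copper, so silver, gold, platinum, copper, silver, gold → platinum.
Q: alternating steps +5, +9, +5, +9, …, so -14, -9, 0, 5, 14, 19 → 28.
Putting it together: (p=platinum, q=28).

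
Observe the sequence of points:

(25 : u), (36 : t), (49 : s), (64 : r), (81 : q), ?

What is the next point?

(100 : p)

First slot — perfect squares: 5², 6², 7², …: 25, 36, 49, 64, 81 → 100.
Letter: letters move back 1 place in the alphabet; u, t, s, r, q → p.
Putting it together: (100 : p).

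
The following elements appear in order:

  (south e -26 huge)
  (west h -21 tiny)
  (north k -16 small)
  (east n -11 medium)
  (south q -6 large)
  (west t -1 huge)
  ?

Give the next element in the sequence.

Direction — repeats south → west → north → east: south, west, north, east, south, west → north.
Letter goes e, h, k, n, q, t → w (letters move forward 3 places in the alphabet).
Third entry: +5 each step; -26, -21, -16, -11, -6, -1 → 4.
Size — repeats huge → tiny → small → medium → large: huge, tiny, small, medium, large, huge → tiny.
Combining the parts gives (north w 4 tiny).

(north w 4 tiny)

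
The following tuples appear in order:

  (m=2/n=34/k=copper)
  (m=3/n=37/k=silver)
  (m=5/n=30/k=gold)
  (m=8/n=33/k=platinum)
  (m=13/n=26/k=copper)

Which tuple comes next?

(m=21/n=29/k=silver)

M — each term is the sum of the two before it: 2, 3, 5, 8, 13 → 21.
N: alternating steps +3, −7, +3, −7, …, so 34, 37, 30, 33, 26 → 29.
K: copper, silver, gold, platinum, copper → silver (repeats copper → silver → gold → platinum).
So the next tuple is (m=21/n=29/k=silver).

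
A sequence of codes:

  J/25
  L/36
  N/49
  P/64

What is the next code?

R/81

Letter — letters move forward 2 places in the alphabet: J, L, N, P → R.
Second component goes 25, 36, 49, 64 → 81 (perfect squares: 5², 6², 7², …).
Putting it together: R/81.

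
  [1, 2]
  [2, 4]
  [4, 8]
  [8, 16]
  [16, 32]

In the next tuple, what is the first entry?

32

First entry goes 1, 2, 4, 8, 16 → 32 (×2 each step).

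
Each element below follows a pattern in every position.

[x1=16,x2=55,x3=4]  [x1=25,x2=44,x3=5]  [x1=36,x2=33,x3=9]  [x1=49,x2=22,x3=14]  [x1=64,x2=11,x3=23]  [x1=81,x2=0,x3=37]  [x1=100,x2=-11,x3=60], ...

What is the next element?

For the x1, perfect squares: 4², 5², 6², …: 16, 25, 36, 49, 64, 81, 100 → 121.
X2: −11 each step; 55, 44, 33, 22, 11, 0, -11 → -22.
X3: 4, 5, 9, 14, 23, 37, 60 → 97 (each term is the sum of the two before it).
Combining the parts gives [x1=121,x2=-22,x3=97].

[x1=121,x2=-22,x3=97]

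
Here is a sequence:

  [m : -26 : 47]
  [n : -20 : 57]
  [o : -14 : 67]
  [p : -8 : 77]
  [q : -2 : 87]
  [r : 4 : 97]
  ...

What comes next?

[s : 10 : 107]

Letter: letters move forward 1 place in the alphabet; m, n, o, p, q, r → s.
Second coordinate: -26, -20, -14, -8, -2, 4 → 10 (+6 each step).
For the third coordinate, +10 each step: 47, 57, 67, 77, 87, 97 → 107.
Putting it together: [s : 10 : 107].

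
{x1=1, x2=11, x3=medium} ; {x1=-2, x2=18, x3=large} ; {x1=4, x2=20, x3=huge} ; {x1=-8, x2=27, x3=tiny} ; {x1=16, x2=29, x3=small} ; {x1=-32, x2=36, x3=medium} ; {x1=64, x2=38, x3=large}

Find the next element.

{x1=-128, x2=45, x3=huge}

X1: ×(-2) each step, so 1, -2, 4, -8, 16, -32, 64 → -128.
X2: alternating steps +7, +2, +7, +2, …, so 11, 18, 20, 27, 29, 36, 38 → 45.
X3: repeats medium → large → huge → tiny → small, so medium, large, huge, tiny, small, medium, large → huge.
Combining the parts gives {x1=-128, x2=45, x3=huge}.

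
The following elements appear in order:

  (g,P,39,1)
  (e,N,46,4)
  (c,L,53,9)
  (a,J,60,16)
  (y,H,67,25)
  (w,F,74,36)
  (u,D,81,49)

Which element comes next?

(s,B,88,64)

First letter — letters move back 2 places in the alphabet, wrapping A→Z: g, e, c, a, y, w, u → s.
Second letter: letters move back 2 places in the alphabet, so P, N, L, J, H, F, D → B.
Third coordinate — +7 each step: 39, 46, 53, 60, 67, 74, 81 → 88.
Fourth coordinate: perfect squares: 1², 2², 3², …, so 1, 4, 9, 16, 25, 36, 49 → 64.
Putting it together: (s,B,88,64).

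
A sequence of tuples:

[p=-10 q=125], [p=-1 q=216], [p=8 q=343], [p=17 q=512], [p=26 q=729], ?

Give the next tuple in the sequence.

P goes -10, -1, 8, 17, 26 → 35 (+9 each step).
Q: perfect cubes: 5³, 6³, 7³, …, so 125, 216, 343, 512, 729 → 1000.
Combining the parts gives [p=35 q=1000].

[p=35 q=1000]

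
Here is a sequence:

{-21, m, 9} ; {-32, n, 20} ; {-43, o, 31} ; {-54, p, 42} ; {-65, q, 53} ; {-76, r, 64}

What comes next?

First component goes -21, -32, -43, -54, -65, -76 → -87 (−11 each step).
For the letter, letters move forward 1 place in the alphabet: m, n, o, p, q, r → s.
Third component: together with the first component always sums to -12, so 9, 20, 31, 42, 53, 64 → 75.
Combining the parts gives {-87, s, 75}.

{-87, s, 75}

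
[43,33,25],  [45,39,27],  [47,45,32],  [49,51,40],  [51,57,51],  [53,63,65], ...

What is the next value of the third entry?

82

Third entry goes 25, 27, 32, 40, 51, 65 → 82 (differences are 2, 5, 8, … (increasing by 3 each time)).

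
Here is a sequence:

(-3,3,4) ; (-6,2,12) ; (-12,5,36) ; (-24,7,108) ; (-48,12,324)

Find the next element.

(-96,19,972)

For the first coordinate, ×2 each step: -3, -6, -12, -24, -48 → -96.
Second coordinate goes 3, 2, 5, 7, 12 → 19 (each term is the sum of the two before it).
Third coordinate: 4, 12, 36, 108, 324 → 972 (×3 each step).
So the next element is (-96,19,972).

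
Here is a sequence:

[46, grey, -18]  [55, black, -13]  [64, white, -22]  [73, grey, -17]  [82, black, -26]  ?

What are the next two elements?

First slot: 46, 55, 64, 73, 82 → 91 → 100 (+9 each step).
Shade: repeats grey → black → white; grey, black, white, grey, black → white → grey.
Third slot: alternating steps +5, −9, +5, −9, …, so -18, -13, -22, -17, -26 → -21 → -30.
Putting the parts together: [91, white, -21] and then [100, grey, -30].

[91, white, -21], [100, grey, -30]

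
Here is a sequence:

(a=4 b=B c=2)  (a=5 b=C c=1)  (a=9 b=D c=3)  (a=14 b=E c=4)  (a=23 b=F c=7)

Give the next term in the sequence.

A goes 4, 5, 9, 14, 23 → 37 (each term is the sum of the two before it).
B goes B, C, D, E, F → G (letters move forward 1 place in the alphabet).
C: 2, 1, 3, 4, 7 → 11 (each term is the sum of the two before it).
So the next term is (a=37 b=G c=11).

(a=37 b=G c=11)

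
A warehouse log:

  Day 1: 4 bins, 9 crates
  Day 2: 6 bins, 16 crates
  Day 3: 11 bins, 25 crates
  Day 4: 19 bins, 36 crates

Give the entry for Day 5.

30 bins, 49 crates

Bins: differences are 2, 5, 8, … (increasing by 3 each time); 4, 6, 11, 19 → 30.
Crates: perfect squares: 3², 4², 5², …; 9, 16, 25, 36 → 49.
Combining the parts gives 30 bins, 49 crates.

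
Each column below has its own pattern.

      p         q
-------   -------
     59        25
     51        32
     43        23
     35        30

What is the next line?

27  21

Column p: 59, 51, 43, 35 → 27 (−8 each step).
Column q: 25, 32, 23, 30 → 21 (alternating steps +7, −9, +7, −9, …).
Putting it together: 27  21.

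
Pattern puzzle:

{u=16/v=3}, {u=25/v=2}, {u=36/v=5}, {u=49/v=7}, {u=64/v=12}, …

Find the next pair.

{u=81/v=19}

U: perfect squares: 4², 5², 6², …; 16, 25, 36, 49, 64 → 81.
For the v, each term is the sum of the two before it: 3, 2, 5, 7, 12 → 19.
Putting it together: {u=81/v=19}.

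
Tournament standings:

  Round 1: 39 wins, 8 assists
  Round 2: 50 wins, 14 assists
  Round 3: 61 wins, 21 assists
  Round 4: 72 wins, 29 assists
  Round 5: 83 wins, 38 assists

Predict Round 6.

94 wins, 48 assists

Wins: +11 each step; 39, 50, 61, 72, 83 → 94.
For the assists, differences are 6, 7, 8, … (increasing by 1 each time): 8, 14, 21, 29, 38 → 48.
So the next line is 94 wins, 48 assists.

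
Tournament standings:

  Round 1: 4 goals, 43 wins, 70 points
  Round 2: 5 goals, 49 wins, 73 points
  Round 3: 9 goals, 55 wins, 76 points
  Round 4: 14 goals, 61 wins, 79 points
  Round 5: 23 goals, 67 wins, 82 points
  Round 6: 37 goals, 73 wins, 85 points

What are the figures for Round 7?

60 goals, 79 wins, 88 points

For the goals, each term is the sum of the two before it: 4, 5, 9, 14, 23, 37 → 60.
Wins: 43, 49, 55, 61, 67, 73 → 79 (+6 each step).
For the points, +3 each step: 70, 73, 76, 79, 82, 85 → 88.
Putting it together: 60 goals, 79 wins, 88 points.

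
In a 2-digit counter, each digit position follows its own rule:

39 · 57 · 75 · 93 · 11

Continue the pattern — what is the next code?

39

First digit goes 3, 5, 7, 9, 1 → 3 (+2 each step, mod 10).
Second digit: −2 each step, mod 10, so 9, 7, 5, 3, 1 → 9.
So the next code is 39.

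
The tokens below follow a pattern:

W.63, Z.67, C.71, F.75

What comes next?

I.79

Letter: letters move forward 3 places in the alphabet, wrapping Z→A; W, Z, C, F → I.
Second component: +4 each step, so 63, 67, 71, 75 → 79.
So the next token is I.79.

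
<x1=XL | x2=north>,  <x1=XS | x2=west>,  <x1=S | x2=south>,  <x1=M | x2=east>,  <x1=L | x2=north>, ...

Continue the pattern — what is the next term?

<x1=XL | x2=west>

X1 goes XL, XS, S, M, L → XL (runs through clothing sizes XS→XL).
For the x2, repeats north → west → south → east: north, west, south, east, north → west.
Putting it together: <x1=XL | x2=west>.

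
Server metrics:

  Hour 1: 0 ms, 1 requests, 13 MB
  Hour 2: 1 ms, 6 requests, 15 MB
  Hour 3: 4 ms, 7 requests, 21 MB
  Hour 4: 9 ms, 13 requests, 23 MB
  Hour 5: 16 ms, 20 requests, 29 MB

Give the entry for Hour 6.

25 ms, 33 requests, 31 MB

Ms: differences are 1, 3, 5, … (increasing by 2 each time), so 0, 1, 4, 9, 16 → 25.
Requests — each term is the sum of the two before it: 1, 6, 7, 13, 20 → 33.
MB: alternating steps +2, +6, +2, +6, …, so 13, 15, 21, 23, 29 → 31.
Combining the parts gives 25 ms, 33 requests, 31 MB.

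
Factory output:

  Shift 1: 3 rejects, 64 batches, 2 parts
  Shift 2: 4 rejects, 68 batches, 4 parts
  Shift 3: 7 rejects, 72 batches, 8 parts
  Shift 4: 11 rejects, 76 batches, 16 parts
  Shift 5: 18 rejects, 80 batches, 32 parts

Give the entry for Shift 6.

29 rejects, 84 batches, 64 parts

For the rejects, each term is the sum of the two before it: 3, 4, 7, 11, 18 → 29.
Batches: +4 each step, so 64, 68, 72, 76, 80 → 84.
Parts: 2, 4, 8, 16, 32 → 64 (×2 each step).
So the next record is 29 rejects, 84 batches, 64 parts.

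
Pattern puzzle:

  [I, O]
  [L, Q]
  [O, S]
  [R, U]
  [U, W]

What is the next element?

First letter: I, L, O, R, U → X (letters move forward 3 places in the alphabet).
Second letter: O, Q, S, U, W → Y (letters move forward 2 places in the alphabet).
Combining the parts gives [X, Y].

[X, Y]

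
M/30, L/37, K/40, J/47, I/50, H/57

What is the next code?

Letter — letters move back 1 place in the alphabet: M, L, K, J, I, H → G.
Second component goes 30, 37, 40, 47, 50, 57 → 60 (alternating steps +7, +3, +7, +3, …).
Putting it together: G/60.

G/60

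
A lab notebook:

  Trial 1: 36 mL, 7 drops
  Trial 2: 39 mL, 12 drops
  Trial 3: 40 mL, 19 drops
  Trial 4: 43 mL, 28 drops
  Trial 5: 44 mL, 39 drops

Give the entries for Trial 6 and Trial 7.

47 mL, 52 drops; 48 mL, 67 drops

ML: 36, 39, 40, 43, 44 → 47 → 48 (alternating steps +3, +1, +3, +1, …).
Drops: differences are 5, 7, 9, … (increasing by 2 each time), so 7, 12, 19, 28, 39 → 52 → 67.
So the next two records are 47 mL, 52 drops and 48 mL, 67 drops.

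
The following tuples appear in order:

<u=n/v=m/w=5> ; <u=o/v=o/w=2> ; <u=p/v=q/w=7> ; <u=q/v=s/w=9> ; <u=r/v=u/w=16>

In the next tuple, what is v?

V — letters move forward 2 places in the alphabet: m, o, q, s, u → w.

w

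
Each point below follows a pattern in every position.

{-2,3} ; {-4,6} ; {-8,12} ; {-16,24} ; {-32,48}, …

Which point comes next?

First slot — ×2 each step: -2, -4, -8, -16, -32 → -64.
Second slot: ×2 each step; 3, 6, 12, 24, 48 → 96.
So the next point is {-64,96}.

{-64,96}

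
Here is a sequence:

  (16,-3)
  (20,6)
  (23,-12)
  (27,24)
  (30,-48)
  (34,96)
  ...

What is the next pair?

For the first part, alternating steps +4, +3, +4, +3, …: 16, 20, 23, 27, 30, 34 → 37.
Second part: ×(-2) each step; -3, 6, -12, 24, -48, 96 → -192.
Putting it together: (37,-192).

(37,-192)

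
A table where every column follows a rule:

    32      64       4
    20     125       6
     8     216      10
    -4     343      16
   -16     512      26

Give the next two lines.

-28  729  42; -40  1000  68

First component: 32, 20, 8, -4, -16 → -28 → -40 (−12 each step).
For the second component, perfect cubes: 4³, 5³, 6³, …: 64, 125, 216, 343, 512 → 729 → 1000.
Third component: each term is the sum of the two before it; 4, 6, 10, 16, 26 → 42 → 68.
So the next two lines are -28  729  42 and -40  1000  68.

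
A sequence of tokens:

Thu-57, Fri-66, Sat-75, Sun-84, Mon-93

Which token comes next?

Day: runs through the weekdays Mon→Sun; Thu, Fri, Sat, Sun, Mon → Tue.
For the second component, +9 each step: 57, 66, 75, 84, 93 → 102.
Combining the parts gives Tue-102.

Tue-102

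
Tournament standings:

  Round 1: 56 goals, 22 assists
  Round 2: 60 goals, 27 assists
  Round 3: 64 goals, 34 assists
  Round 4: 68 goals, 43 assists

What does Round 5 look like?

72 goals, 54 assists

Goals goes 56, 60, 64, 68 → 72 (+4 each step).
Assists: 22, 27, 34, 43 → 54 (differences are 5, 7, 9, … (increasing by 2 each time)).
Combining the parts gives 72 goals, 54 assists.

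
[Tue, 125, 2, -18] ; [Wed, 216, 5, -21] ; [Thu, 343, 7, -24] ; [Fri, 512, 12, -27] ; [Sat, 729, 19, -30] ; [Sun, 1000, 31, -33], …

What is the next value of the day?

Day: runs through the weekdays Mon→Sun; Tue, Wed, Thu, Fri, Sat, Sun → Mon.
Second slot: 125, 216, 343, 512, 729, 1000 → 1331 (perfect cubes: 5³, 6³, 7³, …).
Third slot: each term is the sum of the two before it; 2, 5, 7, 12, 19, 31 → 50.
Fourth slot goes -18, -21, -24, -27, -30, -33 → -36 (−3 each step).

Mon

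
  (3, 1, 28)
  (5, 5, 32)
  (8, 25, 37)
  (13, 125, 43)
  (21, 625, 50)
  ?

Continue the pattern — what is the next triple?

First part: each term is the sum of the two before it; 3, 5, 8, 13, 21 → 34.
For the second part, ×5 each step: 1, 5, 25, 125, 625 → 3125.
Third part: differences are 4, 5, 6, … (increasing by 1 each time), so 28, 32, 37, 43, 50 → 58.
So the next triple is (34, 3125, 58).

(34, 3125, 58)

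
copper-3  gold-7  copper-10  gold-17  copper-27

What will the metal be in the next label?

gold

Metal goes copper, gold, copper, gold, copper → gold (alternates copper ↔ gold).
Second component — each term is the sum of the two before it: 3, 7, 10, 17, 27 → 44.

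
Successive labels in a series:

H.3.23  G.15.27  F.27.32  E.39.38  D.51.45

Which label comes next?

Letter goes H, G, F, E, D → C (letters move back 1 place in the alphabet).
Second component: +12 each step, so 3, 15, 27, 39, 51 → 63.
Third component: differences are 4, 5, 6, … (increasing by 1 each time), so 23, 27, 32, 38, 45 → 53.
So the next label is C.63.53.

C.63.53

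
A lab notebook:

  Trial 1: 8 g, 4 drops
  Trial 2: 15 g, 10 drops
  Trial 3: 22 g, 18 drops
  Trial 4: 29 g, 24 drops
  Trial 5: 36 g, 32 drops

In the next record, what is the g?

43

G — +7 each step: 8, 15, 22, 29, 36 → 43.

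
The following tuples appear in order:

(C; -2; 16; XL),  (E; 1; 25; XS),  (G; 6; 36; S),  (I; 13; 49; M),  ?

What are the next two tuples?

(K; 22; 64; L), (M; 33; 81; XL)

Letter — letters move forward 2 places in the alphabet: C, E, G, I → K → M.
Second part goes -2, 1, 6, 13 → 22 → 33 (differences are 3, 5, 7, … (increasing by 2 each time)).
Third part goes 16, 25, 36, 49 → 64 → 81 (perfect squares: 4², 5², 6², …).
Size: runs through clothing sizes XS→XL, so XL, XS, S, M → L → XL.
Putting the parts together: (K; 22; 64; L) and then (M; 33; 81; XL).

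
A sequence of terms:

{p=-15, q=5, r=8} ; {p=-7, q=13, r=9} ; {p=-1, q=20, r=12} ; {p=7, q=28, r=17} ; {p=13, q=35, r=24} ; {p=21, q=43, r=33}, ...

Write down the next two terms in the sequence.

{p=27, q=50, r=44}, {p=35, q=58, r=57}

For the p, alternating steps +8, +6, +8, +6, …: -15, -7, -1, 7, 13, 21 → 27 → 35.
For the q, alternating steps +8, +7, +8, +7, …: 5, 13, 20, 28, 35, 43 → 50 → 58.
R goes 8, 9, 12, 17, 24, 33 → 44 → 57 (differences are 1, 3, 5, … (increasing by 2 each time)).
So the next two terms are {p=27, q=50, r=44} and {p=35, q=58, r=57}.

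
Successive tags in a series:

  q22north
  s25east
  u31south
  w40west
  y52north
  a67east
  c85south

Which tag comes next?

Letter: letters move forward 2 places in the alphabet, wrapping Z→A; q, s, u, w, y, a, c → e.
Second component goes 22, 25, 31, 40, 52, 67, 85 → 106 (differences are 3, 6, 9, … (increasing by 3 each time)).
Direction — repeats north → east → south → west: north, east, south, west, north, east, south → west.
Combining the parts gives e106west.

e106west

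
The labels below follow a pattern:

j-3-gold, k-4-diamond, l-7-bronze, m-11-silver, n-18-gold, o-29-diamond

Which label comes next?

p-47-bronze

For the letter, letters move forward 1 place in the alphabet: j, k, l, m, n, o → p.
Second component — each term is the sum of the two before it: 3, 4, 7, 11, 18, 29 → 47.
For the rank, repeats gold → diamond → bronze → silver: gold, diamond, bronze, silver, gold, diamond → bronze.
So the next label is p-47-bronze.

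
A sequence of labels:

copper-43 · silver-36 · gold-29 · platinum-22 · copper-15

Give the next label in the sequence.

Metal: copper, silver, gold, platinum, copper → silver (repeats copper → silver → gold → platinum).
Second component: −7 each step, so 43, 36, 29, 22, 15 → 8.
Putting it together: silver-8.

silver-8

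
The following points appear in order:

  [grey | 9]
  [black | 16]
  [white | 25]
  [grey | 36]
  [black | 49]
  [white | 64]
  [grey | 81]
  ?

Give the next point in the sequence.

Shade goes grey, black, white, grey, black, white, grey → black (repeats grey → black → white).
Second part: 9, 16, 25, 36, 49, 64, 81 → 100 (perfect squares: 3², 4², 5², …).
Combining the parts gives [black | 100].

[black | 100]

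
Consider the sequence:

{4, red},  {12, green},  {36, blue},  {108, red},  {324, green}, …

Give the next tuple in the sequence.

First entry: 4, 12, 36, 108, 324 → 972 (×3 each step).
Colour goes red, green, blue, red, green → blue (repeats red → green → blue).
Putting it together: {972, blue}.

{972, blue}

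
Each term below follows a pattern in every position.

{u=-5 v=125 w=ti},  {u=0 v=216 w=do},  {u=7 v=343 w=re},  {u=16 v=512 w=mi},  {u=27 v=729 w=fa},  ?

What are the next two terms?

U — differences are 5, 7, 9, … (increasing by 2 each time): -5, 0, 7, 16, 27 → 40 → 55.
V: perfect cubes: 5³, 6³, 7³, …, so 125, 216, 343, 512, 729 → 1000 → 1331.
W goes ti, do, re, mi, fa → sol → la (runs through the solfège scale do→ti).
Putting the parts together: {u=40 v=1000 w=sol} and then {u=55 v=1331 w=la}.

{u=40 v=1000 w=sol}, {u=55 v=1331 w=la}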